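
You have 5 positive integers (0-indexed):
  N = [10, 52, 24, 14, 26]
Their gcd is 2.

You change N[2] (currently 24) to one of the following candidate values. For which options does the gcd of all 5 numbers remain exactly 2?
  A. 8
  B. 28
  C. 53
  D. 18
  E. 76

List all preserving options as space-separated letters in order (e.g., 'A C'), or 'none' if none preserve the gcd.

Old gcd = 2; gcd of others (without N[2]) = 2
New gcd for candidate v: gcd(2, v). Preserves old gcd iff gcd(2, v) = 2.
  Option A: v=8, gcd(2,8)=2 -> preserves
  Option B: v=28, gcd(2,28)=2 -> preserves
  Option C: v=53, gcd(2,53)=1 -> changes
  Option D: v=18, gcd(2,18)=2 -> preserves
  Option E: v=76, gcd(2,76)=2 -> preserves

Answer: A B D E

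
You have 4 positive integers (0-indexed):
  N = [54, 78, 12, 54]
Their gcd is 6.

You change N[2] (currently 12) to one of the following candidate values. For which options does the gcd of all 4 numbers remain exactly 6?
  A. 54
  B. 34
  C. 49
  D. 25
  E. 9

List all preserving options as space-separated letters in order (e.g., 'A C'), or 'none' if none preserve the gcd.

Answer: A

Derivation:
Old gcd = 6; gcd of others (without N[2]) = 6
New gcd for candidate v: gcd(6, v). Preserves old gcd iff gcd(6, v) = 6.
  Option A: v=54, gcd(6,54)=6 -> preserves
  Option B: v=34, gcd(6,34)=2 -> changes
  Option C: v=49, gcd(6,49)=1 -> changes
  Option D: v=25, gcd(6,25)=1 -> changes
  Option E: v=9, gcd(6,9)=3 -> changes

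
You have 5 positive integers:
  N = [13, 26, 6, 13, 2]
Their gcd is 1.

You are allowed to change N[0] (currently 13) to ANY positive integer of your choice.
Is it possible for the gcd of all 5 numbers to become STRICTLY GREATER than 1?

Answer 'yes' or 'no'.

Current gcd = 1
gcd of all OTHER numbers (without N[0]=13): gcd([26, 6, 13, 2]) = 1
The new gcd after any change is gcd(1, new_value).
This can be at most 1.
Since 1 = old gcd 1, the gcd can only stay the same or decrease.

Answer: no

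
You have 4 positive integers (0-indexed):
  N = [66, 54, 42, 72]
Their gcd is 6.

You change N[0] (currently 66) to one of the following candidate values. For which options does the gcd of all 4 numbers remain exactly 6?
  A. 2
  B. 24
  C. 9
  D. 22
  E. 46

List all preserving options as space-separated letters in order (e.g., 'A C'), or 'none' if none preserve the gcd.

Old gcd = 6; gcd of others (without N[0]) = 6
New gcd for candidate v: gcd(6, v). Preserves old gcd iff gcd(6, v) = 6.
  Option A: v=2, gcd(6,2)=2 -> changes
  Option B: v=24, gcd(6,24)=6 -> preserves
  Option C: v=9, gcd(6,9)=3 -> changes
  Option D: v=22, gcd(6,22)=2 -> changes
  Option E: v=46, gcd(6,46)=2 -> changes

Answer: B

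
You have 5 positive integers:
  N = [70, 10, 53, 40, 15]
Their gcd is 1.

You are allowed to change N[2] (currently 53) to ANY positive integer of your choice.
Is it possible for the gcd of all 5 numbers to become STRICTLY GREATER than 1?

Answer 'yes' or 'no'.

Answer: yes

Derivation:
Current gcd = 1
gcd of all OTHER numbers (without N[2]=53): gcd([70, 10, 40, 15]) = 5
The new gcd after any change is gcd(5, new_value).
This can be at most 5.
Since 5 > old gcd 1, the gcd CAN increase (e.g., set N[2] = 5).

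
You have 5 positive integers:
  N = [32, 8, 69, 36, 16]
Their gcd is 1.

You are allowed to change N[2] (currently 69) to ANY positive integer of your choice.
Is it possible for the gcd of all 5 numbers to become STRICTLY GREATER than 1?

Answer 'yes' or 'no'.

Current gcd = 1
gcd of all OTHER numbers (without N[2]=69): gcd([32, 8, 36, 16]) = 4
The new gcd after any change is gcd(4, new_value).
This can be at most 4.
Since 4 > old gcd 1, the gcd CAN increase (e.g., set N[2] = 4).

Answer: yes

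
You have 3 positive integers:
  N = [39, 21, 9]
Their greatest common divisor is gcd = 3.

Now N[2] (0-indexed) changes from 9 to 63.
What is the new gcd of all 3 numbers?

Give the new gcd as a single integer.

Numbers: [39, 21, 9], gcd = 3
Change: index 2, 9 -> 63
gcd of the OTHER numbers (without index 2): gcd([39, 21]) = 3
New gcd = gcd(g_others, new_val) = gcd(3, 63) = 3

Answer: 3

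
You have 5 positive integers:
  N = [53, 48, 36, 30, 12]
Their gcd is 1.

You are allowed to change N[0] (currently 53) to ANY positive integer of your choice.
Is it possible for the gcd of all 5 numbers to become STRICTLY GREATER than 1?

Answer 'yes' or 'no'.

Answer: yes

Derivation:
Current gcd = 1
gcd of all OTHER numbers (without N[0]=53): gcd([48, 36, 30, 12]) = 6
The new gcd after any change is gcd(6, new_value).
This can be at most 6.
Since 6 > old gcd 1, the gcd CAN increase (e.g., set N[0] = 6).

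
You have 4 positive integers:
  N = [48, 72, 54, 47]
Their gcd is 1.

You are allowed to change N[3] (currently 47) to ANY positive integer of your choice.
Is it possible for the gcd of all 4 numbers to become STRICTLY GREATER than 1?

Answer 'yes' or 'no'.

Answer: yes

Derivation:
Current gcd = 1
gcd of all OTHER numbers (without N[3]=47): gcd([48, 72, 54]) = 6
The new gcd after any change is gcd(6, new_value).
This can be at most 6.
Since 6 > old gcd 1, the gcd CAN increase (e.g., set N[3] = 6).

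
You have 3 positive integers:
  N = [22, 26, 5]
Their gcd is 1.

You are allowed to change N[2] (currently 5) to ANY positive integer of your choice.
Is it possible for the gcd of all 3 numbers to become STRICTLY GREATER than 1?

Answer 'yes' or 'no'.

Current gcd = 1
gcd of all OTHER numbers (without N[2]=5): gcd([22, 26]) = 2
The new gcd after any change is gcd(2, new_value).
This can be at most 2.
Since 2 > old gcd 1, the gcd CAN increase (e.g., set N[2] = 2).

Answer: yes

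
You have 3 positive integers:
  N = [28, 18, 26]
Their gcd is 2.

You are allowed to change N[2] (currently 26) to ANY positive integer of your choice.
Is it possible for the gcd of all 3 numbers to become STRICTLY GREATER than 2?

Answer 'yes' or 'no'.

Current gcd = 2
gcd of all OTHER numbers (without N[2]=26): gcd([28, 18]) = 2
The new gcd after any change is gcd(2, new_value).
This can be at most 2.
Since 2 = old gcd 2, the gcd can only stay the same or decrease.

Answer: no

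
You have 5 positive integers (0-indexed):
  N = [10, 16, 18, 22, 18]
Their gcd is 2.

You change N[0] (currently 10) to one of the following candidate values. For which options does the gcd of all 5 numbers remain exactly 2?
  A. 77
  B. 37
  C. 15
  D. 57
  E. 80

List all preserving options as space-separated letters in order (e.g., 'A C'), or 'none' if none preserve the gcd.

Answer: E

Derivation:
Old gcd = 2; gcd of others (without N[0]) = 2
New gcd for candidate v: gcd(2, v). Preserves old gcd iff gcd(2, v) = 2.
  Option A: v=77, gcd(2,77)=1 -> changes
  Option B: v=37, gcd(2,37)=1 -> changes
  Option C: v=15, gcd(2,15)=1 -> changes
  Option D: v=57, gcd(2,57)=1 -> changes
  Option E: v=80, gcd(2,80)=2 -> preserves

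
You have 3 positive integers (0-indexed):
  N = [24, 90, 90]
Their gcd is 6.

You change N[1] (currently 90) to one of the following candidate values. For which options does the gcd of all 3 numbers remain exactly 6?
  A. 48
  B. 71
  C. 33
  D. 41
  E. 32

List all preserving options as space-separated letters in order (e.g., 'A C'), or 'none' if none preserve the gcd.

Answer: A

Derivation:
Old gcd = 6; gcd of others (without N[1]) = 6
New gcd for candidate v: gcd(6, v). Preserves old gcd iff gcd(6, v) = 6.
  Option A: v=48, gcd(6,48)=6 -> preserves
  Option B: v=71, gcd(6,71)=1 -> changes
  Option C: v=33, gcd(6,33)=3 -> changes
  Option D: v=41, gcd(6,41)=1 -> changes
  Option E: v=32, gcd(6,32)=2 -> changes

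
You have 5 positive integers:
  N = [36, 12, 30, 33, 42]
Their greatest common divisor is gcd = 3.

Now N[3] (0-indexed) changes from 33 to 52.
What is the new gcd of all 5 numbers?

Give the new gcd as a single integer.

Answer: 2

Derivation:
Numbers: [36, 12, 30, 33, 42], gcd = 3
Change: index 3, 33 -> 52
gcd of the OTHER numbers (without index 3): gcd([36, 12, 30, 42]) = 6
New gcd = gcd(g_others, new_val) = gcd(6, 52) = 2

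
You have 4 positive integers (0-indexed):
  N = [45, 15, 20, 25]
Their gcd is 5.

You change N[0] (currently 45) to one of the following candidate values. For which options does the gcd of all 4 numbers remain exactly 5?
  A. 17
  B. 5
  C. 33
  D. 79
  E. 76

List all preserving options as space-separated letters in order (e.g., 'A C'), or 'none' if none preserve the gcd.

Answer: B

Derivation:
Old gcd = 5; gcd of others (without N[0]) = 5
New gcd for candidate v: gcd(5, v). Preserves old gcd iff gcd(5, v) = 5.
  Option A: v=17, gcd(5,17)=1 -> changes
  Option B: v=5, gcd(5,5)=5 -> preserves
  Option C: v=33, gcd(5,33)=1 -> changes
  Option D: v=79, gcd(5,79)=1 -> changes
  Option E: v=76, gcd(5,76)=1 -> changes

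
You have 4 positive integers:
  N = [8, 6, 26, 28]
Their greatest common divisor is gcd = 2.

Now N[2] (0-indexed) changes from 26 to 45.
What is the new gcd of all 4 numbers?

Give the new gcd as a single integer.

Numbers: [8, 6, 26, 28], gcd = 2
Change: index 2, 26 -> 45
gcd of the OTHER numbers (without index 2): gcd([8, 6, 28]) = 2
New gcd = gcd(g_others, new_val) = gcd(2, 45) = 1

Answer: 1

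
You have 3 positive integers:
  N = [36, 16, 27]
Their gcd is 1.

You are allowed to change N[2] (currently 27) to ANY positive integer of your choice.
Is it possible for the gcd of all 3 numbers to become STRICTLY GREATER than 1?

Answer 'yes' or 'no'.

Answer: yes

Derivation:
Current gcd = 1
gcd of all OTHER numbers (without N[2]=27): gcd([36, 16]) = 4
The new gcd after any change is gcd(4, new_value).
This can be at most 4.
Since 4 > old gcd 1, the gcd CAN increase (e.g., set N[2] = 4).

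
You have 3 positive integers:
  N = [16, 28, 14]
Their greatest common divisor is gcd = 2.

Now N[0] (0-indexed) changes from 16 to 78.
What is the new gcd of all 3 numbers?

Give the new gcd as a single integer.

Numbers: [16, 28, 14], gcd = 2
Change: index 0, 16 -> 78
gcd of the OTHER numbers (without index 0): gcd([28, 14]) = 14
New gcd = gcd(g_others, new_val) = gcd(14, 78) = 2

Answer: 2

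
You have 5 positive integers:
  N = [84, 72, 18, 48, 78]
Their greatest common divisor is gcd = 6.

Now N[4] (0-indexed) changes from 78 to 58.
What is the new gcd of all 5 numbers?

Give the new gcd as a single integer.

Numbers: [84, 72, 18, 48, 78], gcd = 6
Change: index 4, 78 -> 58
gcd of the OTHER numbers (without index 4): gcd([84, 72, 18, 48]) = 6
New gcd = gcd(g_others, new_val) = gcd(6, 58) = 2

Answer: 2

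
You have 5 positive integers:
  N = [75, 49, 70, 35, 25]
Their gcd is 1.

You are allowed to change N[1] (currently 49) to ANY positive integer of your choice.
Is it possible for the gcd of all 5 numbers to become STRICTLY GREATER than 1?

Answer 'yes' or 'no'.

Current gcd = 1
gcd of all OTHER numbers (without N[1]=49): gcd([75, 70, 35, 25]) = 5
The new gcd after any change is gcd(5, new_value).
This can be at most 5.
Since 5 > old gcd 1, the gcd CAN increase (e.g., set N[1] = 5).

Answer: yes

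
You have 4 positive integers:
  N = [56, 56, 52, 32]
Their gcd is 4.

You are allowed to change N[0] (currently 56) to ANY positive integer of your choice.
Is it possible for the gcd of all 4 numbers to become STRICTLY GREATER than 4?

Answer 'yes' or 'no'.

Answer: no

Derivation:
Current gcd = 4
gcd of all OTHER numbers (without N[0]=56): gcd([56, 52, 32]) = 4
The new gcd after any change is gcd(4, new_value).
This can be at most 4.
Since 4 = old gcd 4, the gcd can only stay the same or decrease.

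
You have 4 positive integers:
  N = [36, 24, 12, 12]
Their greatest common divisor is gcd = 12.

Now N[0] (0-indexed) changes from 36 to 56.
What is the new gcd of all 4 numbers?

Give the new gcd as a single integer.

Answer: 4

Derivation:
Numbers: [36, 24, 12, 12], gcd = 12
Change: index 0, 36 -> 56
gcd of the OTHER numbers (without index 0): gcd([24, 12, 12]) = 12
New gcd = gcd(g_others, new_val) = gcd(12, 56) = 4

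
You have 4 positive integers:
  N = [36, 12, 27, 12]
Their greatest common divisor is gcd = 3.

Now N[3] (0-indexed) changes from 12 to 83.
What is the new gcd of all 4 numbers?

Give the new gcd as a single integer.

Numbers: [36, 12, 27, 12], gcd = 3
Change: index 3, 12 -> 83
gcd of the OTHER numbers (without index 3): gcd([36, 12, 27]) = 3
New gcd = gcd(g_others, new_val) = gcd(3, 83) = 1

Answer: 1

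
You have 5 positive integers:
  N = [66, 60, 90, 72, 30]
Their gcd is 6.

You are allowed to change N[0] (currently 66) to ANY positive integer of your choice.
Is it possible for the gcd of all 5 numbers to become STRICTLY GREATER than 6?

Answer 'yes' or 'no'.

Answer: no

Derivation:
Current gcd = 6
gcd of all OTHER numbers (without N[0]=66): gcd([60, 90, 72, 30]) = 6
The new gcd after any change is gcd(6, new_value).
This can be at most 6.
Since 6 = old gcd 6, the gcd can only stay the same or decrease.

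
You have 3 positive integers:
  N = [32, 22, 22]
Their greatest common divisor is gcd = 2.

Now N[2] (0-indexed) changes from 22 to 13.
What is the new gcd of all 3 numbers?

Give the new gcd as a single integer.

Answer: 1

Derivation:
Numbers: [32, 22, 22], gcd = 2
Change: index 2, 22 -> 13
gcd of the OTHER numbers (without index 2): gcd([32, 22]) = 2
New gcd = gcd(g_others, new_val) = gcd(2, 13) = 1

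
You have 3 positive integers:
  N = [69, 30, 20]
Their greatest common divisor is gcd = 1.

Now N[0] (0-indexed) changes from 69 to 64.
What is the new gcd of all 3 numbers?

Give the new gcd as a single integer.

Numbers: [69, 30, 20], gcd = 1
Change: index 0, 69 -> 64
gcd of the OTHER numbers (without index 0): gcd([30, 20]) = 10
New gcd = gcd(g_others, new_val) = gcd(10, 64) = 2

Answer: 2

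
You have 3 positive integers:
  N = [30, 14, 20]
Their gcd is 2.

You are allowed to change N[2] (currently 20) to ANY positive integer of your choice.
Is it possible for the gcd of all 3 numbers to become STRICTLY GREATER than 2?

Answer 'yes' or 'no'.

Current gcd = 2
gcd of all OTHER numbers (without N[2]=20): gcd([30, 14]) = 2
The new gcd after any change is gcd(2, new_value).
This can be at most 2.
Since 2 = old gcd 2, the gcd can only stay the same or decrease.

Answer: no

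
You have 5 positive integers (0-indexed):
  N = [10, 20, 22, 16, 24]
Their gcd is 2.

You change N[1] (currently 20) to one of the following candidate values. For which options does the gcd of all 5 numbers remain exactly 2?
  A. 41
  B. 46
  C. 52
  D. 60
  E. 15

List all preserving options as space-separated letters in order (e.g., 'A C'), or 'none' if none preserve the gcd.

Old gcd = 2; gcd of others (without N[1]) = 2
New gcd for candidate v: gcd(2, v). Preserves old gcd iff gcd(2, v) = 2.
  Option A: v=41, gcd(2,41)=1 -> changes
  Option B: v=46, gcd(2,46)=2 -> preserves
  Option C: v=52, gcd(2,52)=2 -> preserves
  Option D: v=60, gcd(2,60)=2 -> preserves
  Option E: v=15, gcd(2,15)=1 -> changes

Answer: B C D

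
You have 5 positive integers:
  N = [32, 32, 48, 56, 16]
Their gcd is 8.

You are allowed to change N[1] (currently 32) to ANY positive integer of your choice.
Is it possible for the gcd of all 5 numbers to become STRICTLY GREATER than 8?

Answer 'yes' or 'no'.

Current gcd = 8
gcd of all OTHER numbers (without N[1]=32): gcd([32, 48, 56, 16]) = 8
The new gcd after any change is gcd(8, new_value).
This can be at most 8.
Since 8 = old gcd 8, the gcd can only stay the same or decrease.

Answer: no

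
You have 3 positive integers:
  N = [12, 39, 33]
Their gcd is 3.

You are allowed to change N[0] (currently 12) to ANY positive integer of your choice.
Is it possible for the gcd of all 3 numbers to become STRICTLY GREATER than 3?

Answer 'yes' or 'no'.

Answer: no

Derivation:
Current gcd = 3
gcd of all OTHER numbers (without N[0]=12): gcd([39, 33]) = 3
The new gcd after any change is gcd(3, new_value).
This can be at most 3.
Since 3 = old gcd 3, the gcd can only stay the same or decrease.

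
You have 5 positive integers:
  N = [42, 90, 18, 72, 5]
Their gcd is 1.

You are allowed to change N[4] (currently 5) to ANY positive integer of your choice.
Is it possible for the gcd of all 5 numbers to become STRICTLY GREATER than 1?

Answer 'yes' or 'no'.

Current gcd = 1
gcd of all OTHER numbers (without N[4]=5): gcd([42, 90, 18, 72]) = 6
The new gcd after any change is gcd(6, new_value).
This can be at most 6.
Since 6 > old gcd 1, the gcd CAN increase (e.g., set N[4] = 6).

Answer: yes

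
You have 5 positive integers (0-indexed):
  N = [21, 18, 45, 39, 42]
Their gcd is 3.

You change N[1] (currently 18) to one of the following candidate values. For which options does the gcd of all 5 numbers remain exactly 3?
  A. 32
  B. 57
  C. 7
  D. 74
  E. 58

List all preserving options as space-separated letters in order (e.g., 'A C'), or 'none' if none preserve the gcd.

Old gcd = 3; gcd of others (without N[1]) = 3
New gcd for candidate v: gcd(3, v). Preserves old gcd iff gcd(3, v) = 3.
  Option A: v=32, gcd(3,32)=1 -> changes
  Option B: v=57, gcd(3,57)=3 -> preserves
  Option C: v=7, gcd(3,7)=1 -> changes
  Option D: v=74, gcd(3,74)=1 -> changes
  Option E: v=58, gcd(3,58)=1 -> changes

Answer: B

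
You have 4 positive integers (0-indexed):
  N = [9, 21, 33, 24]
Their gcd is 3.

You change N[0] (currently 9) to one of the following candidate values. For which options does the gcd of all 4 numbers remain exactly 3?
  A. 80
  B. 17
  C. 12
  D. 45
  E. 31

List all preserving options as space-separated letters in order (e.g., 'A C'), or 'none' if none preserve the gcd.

Old gcd = 3; gcd of others (without N[0]) = 3
New gcd for candidate v: gcd(3, v). Preserves old gcd iff gcd(3, v) = 3.
  Option A: v=80, gcd(3,80)=1 -> changes
  Option B: v=17, gcd(3,17)=1 -> changes
  Option C: v=12, gcd(3,12)=3 -> preserves
  Option D: v=45, gcd(3,45)=3 -> preserves
  Option E: v=31, gcd(3,31)=1 -> changes

Answer: C D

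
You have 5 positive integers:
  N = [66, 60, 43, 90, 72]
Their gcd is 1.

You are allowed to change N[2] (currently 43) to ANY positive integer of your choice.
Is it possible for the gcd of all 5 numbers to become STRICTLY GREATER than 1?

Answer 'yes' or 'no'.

Current gcd = 1
gcd of all OTHER numbers (without N[2]=43): gcd([66, 60, 90, 72]) = 6
The new gcd after any change is gcd(6, new_value).
This can be at most 6.
Since 6 > old gcd 1, the gcd CAN increase (e.g., set N[2] = 6).

Answer: yes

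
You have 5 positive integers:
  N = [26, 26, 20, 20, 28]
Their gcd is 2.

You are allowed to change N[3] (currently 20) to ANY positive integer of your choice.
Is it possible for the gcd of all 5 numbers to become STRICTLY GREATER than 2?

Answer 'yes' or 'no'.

Answer: no

Derivation:
Current gcd = 2
gcd of all OTHER numbers (without N[3]=20): gcd([26, 26, 20, 28]) = 2
The new gcd after any change is gcd(2, new_value).
This can be at most 2.
Since 2 = old gcd 2, the gcd can only stay the same or decrease.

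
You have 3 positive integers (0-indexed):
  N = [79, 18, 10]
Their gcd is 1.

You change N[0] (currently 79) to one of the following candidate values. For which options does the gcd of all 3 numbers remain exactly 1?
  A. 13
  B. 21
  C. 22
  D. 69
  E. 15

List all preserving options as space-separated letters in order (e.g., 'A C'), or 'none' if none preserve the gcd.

Old gcd = 1; gcd of others (without N[0]) = 2
New gcd for candidate v: gcd(2, v). Preserves old gcd iff gcd(2, v) = 1.
  Option A: v=13, gcd(2,13)=1 -> preserves
  Option B: v=21, gcd(2,21)=1 -> preserves
  Option C: v=22, gcd(2,22)=2 -> changes
  Option D: v=69, gcd(2,69)=1 -> preserves
  Option E: v=15, gcd(2,15)=1 -> preserves

Answer: A B D E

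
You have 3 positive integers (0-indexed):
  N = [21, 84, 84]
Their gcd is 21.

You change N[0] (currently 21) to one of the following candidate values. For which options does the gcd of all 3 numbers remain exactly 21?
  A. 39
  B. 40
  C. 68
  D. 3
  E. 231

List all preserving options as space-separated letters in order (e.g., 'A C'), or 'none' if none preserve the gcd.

Answer: E

Derivation:
Old gcd = 21; gcd of others (without N[0]) = 84
New gcd for candidate v: gcd(84, v). Preserves old gcd iff gcd(84, v) = 21.
  Option A: v=39, gcd(84,39)=3 -> changes
  Option B: v=40, gcd(84,40)=4 -> changes
  Option C: v=68, gcd(84,68)=4 -> changes
  Option D: v=3, gcd(84,3)=3 -> changes
  Option E: v=231, gcd(84,231)=21 -> preserves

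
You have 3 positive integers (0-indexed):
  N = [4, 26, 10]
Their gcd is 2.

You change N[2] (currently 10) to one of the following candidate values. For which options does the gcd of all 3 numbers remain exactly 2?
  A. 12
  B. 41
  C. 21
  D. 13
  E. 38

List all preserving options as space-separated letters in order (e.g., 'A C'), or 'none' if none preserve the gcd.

Answer: A E

Derivation:
Old gcd = 2; gcd of others (without N[2]) = 2
New gcd for candidate v: gcd(2, v). Preserves old gcd iff gcd(2, v) = 2.
  Option A: v=12, gcd(2,12)=2 -> preserves
  Option B: v=41, gcd(2,41)=1 -> changes
  Option C: v=21, gcd(2,21)=1 -> changes
  Option D: v=13, gcd(2,13)=1 -> changes
  Option E: v=38, gcd(2,38)=2 -> preserves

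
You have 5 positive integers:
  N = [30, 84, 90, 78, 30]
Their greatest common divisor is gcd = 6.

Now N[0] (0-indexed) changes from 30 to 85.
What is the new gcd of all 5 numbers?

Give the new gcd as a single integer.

Numbers: [30, 84, 90, 78, 30], gcd = 6
Change: index 0, 30 -> 85
gcd of the OTHER numbers (without index 0): gcd([84, 90, 78, 30]) = 6
New gcd = gcd(g_others, new_val) = gcd(6, 85) = 1

Answer: 1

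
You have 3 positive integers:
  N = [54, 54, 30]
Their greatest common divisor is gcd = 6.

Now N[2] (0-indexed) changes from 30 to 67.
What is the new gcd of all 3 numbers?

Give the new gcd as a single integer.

Numbers: [54, 54, 30], gcd = 6
Change: index 2, 30 -> 67
gcd of the OTHER numbers (without index 2): gcd([54, 54]) = 54
New gcd = gcd(g_others, new_val) = gcd(54, 67) = 1

Answer: 1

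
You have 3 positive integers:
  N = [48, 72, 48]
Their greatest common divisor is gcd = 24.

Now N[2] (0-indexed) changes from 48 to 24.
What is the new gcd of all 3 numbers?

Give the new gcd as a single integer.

Answer: 24

Derivation:
Numbers: [48, 72, 48], gcd = 24
Change: index 2, 48 -> 24
gcd of the OTHER numbers (without index 2): gcd([48, 72]) = 24
New gcd = gcd(g_others, new_val) = gcd(24, 24) = 24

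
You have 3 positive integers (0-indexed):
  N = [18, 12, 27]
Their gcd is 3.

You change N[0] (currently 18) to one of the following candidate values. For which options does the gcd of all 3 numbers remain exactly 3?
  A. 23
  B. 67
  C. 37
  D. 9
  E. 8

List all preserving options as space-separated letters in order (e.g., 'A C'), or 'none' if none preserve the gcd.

Old gcd = 3; gcd of others (without N[0]) = 3
New gcd for candidate v: gcd(3, v). Preserves old gcd iff gcd(3, v) = 3.
  Option A: v=23, gcd(3,23)=1 -> changes
  Option B: v=67, gcd(3,67)=1 -> changes
  Option C: v=37, gcd(3,37)=1 -> changes
  Option D: v=9, gcd(3,9)=3 -> preserves
  Option E: v=8, gcd(3,8)=1 -> changes

Answer: D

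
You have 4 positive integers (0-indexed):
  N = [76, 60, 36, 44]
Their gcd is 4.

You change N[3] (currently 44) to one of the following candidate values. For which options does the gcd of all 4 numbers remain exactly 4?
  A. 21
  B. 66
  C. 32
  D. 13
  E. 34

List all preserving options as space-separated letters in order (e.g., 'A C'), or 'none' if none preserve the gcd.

Answer: C

Derivation:
Old gcd = 4; gcd of others (without N[3]) = 4
New gcd for candidate v: gcd(4, v). Preserves old gcd iff gcd(4, v) = 4.
  Option A: v=21, gcd(4,21)=1 -> changes
  Option B: v=66, gcd(4,66)=2 -> changes
  Option C: v=32, gcd(4,32)=4 -> preserves
  Option D: v=13, gcd(4,13)=1 -> changes
  Option E: v=34, gcd(4,34)=2 -> changes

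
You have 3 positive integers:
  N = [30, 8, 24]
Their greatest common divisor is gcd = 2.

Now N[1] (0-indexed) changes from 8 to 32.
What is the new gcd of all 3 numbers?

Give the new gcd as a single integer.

Numbers: [30, 8, 24], gcd = 2
Change: index 1, 8 -> 32
gcd of the OTHER numbers (without index 1): gcd([30, 24]) = 6
New gcd = gcd(g_others, new_val) = gcd(6, 32) = 2

Answer: 2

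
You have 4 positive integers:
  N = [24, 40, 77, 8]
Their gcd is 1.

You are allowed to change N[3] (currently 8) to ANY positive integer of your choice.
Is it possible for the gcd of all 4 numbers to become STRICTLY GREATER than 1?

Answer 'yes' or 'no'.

Current gcd = 1
gcd of all OTHER numbers (without N[3]=8): gcd([24, 40, 77]) = 1
The new gcd after any change is gcd(1, new_value).
This can be at most 1.
Since 1 = old gcd 1, the gcd can only stay the same or decrease.

Answer: no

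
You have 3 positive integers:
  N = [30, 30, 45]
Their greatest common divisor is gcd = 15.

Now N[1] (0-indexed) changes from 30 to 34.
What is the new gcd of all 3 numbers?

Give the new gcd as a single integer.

Numbers: [30, 30, 45], gcd = 15
Change: index 1, 30 -> 34
gcd of the OTHER numbers (without index 1): gcd([30, 45]) = 15
New gcd = gcd(g_others, new_val) = gcd(15, 34) = 1

Answer: 1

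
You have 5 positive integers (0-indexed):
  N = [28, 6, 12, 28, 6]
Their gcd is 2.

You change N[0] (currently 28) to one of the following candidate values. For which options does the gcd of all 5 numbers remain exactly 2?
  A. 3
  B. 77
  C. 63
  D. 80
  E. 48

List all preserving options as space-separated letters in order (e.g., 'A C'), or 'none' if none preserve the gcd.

Answer: D E

Derivation:
Old gcd = 2; gcd of others (without N[0]) = 2
New gcd for candidate v: gcd(2, v). Preserves old gcd iff gcd(2, v) = 2.
  Option A: v=3, gcd(2,3)=1 -> changes
  Option B: v=77, gcd(2,77)=1 -> changes
  Option C: v=63, gcd(2,63)=1 -> changes
  Option D: v=80, gcd(2,80)=2 -> preserves
  Option E: v=48, gcd(2,48)=2 -> preserves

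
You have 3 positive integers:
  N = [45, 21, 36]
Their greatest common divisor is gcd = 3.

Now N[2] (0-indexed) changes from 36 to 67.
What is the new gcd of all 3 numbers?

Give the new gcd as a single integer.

Numbers: [45, 21, 36], gcd = 3
Change: index 2, 36 -> 67
gcd of the OTHER numbers (without index 2): gcd([45, 21]) = 3
New gcd = gcd(g_others, new_val) = gcd(3, 67) = 1

Answer: 1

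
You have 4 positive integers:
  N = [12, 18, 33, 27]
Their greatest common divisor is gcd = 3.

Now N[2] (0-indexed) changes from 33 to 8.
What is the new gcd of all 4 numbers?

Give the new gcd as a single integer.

Numbers: [12, 18, 33, 27], gcd = 3
Change: index 2, 33 -> 8
gcd of the OTHER numbers (without index 2): gcd([12, 18, 27]) = 3
New gcd = gcd(g_others, new_val) = gcd(3, 8) = 1

Answer: 1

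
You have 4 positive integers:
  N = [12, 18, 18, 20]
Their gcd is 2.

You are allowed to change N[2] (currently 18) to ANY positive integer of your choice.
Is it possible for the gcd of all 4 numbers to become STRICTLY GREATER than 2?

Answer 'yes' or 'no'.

Current gcd = 2
gcd of all OTHER numbers (without N[2]=18): gcd([12, 18, 20]) = 2
The new gcd after any change is gcd(2, new_value).
This can be at most 2.
Since 2 = old gcd 2, the gcd can only stay the same or decrease.

Answer: no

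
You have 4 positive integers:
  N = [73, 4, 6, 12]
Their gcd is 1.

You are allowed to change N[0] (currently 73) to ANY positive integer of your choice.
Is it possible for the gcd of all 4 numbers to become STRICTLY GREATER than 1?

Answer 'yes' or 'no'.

Current gcd = 1
gcd of all OTHER numbers (without N[0]=73): gcd([4, 6, 12]) = 2
The new gcd after any change is gcd(2, new_value).
This can be at most 2.
Since 2 > old gcd 1, the gcd CAN increase (e.g., set N[0] = 2).

Answer: yes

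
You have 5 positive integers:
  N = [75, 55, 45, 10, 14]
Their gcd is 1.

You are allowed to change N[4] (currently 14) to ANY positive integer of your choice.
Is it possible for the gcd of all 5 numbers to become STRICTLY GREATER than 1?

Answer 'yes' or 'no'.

Current gcd = 1
gcd of all OTHER numbers (without N[4]=14): gcd([75, 55, 45, 10]) = 5
The new gcd after any change is gcd(5, new_value).
This can be at most 5.
Since 5 > old gcd 1, the gcd CAN increase (e.g., set N[4] = 5).

Answer: yes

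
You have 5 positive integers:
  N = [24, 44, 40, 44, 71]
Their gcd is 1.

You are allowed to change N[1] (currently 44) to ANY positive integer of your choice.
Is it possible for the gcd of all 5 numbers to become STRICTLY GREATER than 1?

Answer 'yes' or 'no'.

Current gcd = 1
gcd of all OTHER numbers (without N[1]=44): gcd([24, 40, 44, 71]) = 1
The new gcd after any change is gcd(1, new_value).
This can be at most 1.
Since 1 = old gcd 1, the gcd can only stay the same or decrease.

Answer: no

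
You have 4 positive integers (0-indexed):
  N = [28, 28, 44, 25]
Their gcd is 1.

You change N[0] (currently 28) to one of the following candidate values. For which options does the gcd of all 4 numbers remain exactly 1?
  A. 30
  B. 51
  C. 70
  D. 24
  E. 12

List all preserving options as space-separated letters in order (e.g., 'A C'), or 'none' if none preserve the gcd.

Old gcd = 1; gcd of others (without N[0]) = 1
New gcd for candidate v: gcd(1, v). Preserves old gcd iff gcd(1, v) = 1.
  Option A: v=30, gcd(1,30)=1 -> preserves
  Option B: v=51, gcd(1,51)=1 -> preserves
  Option C: v=70, gcd(1,70)=1 -> preserves
  Option D: v=24, gcd(1,24)=1 -> preserves
  Option E: v=12, gcd(1,12)=1 -> preserves

Answer: A B C D E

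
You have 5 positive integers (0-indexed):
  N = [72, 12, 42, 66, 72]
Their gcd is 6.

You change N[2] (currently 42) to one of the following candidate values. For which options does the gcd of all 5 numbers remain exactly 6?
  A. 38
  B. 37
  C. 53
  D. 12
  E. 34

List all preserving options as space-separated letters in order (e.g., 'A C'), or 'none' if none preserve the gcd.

Answer: D

Derivation:
Old gcd = 6; gcd of others (without N[2]) = 6
New gcd for candidate v: gcd(6, v). Preserves old gcd iff gcd(6, v) = 6.
  Option A: v=38, gcd(6,38)=2 -> changes
  Option B: v=37, gcd(6,37)=1 -> changes
  Option C: v=53, gcd(6,53)=1 -> changes
  Option D: v=12, gcd(6,12)=6 -> preserves
  Option E: v=34, gcd(6,34)=2 -> changes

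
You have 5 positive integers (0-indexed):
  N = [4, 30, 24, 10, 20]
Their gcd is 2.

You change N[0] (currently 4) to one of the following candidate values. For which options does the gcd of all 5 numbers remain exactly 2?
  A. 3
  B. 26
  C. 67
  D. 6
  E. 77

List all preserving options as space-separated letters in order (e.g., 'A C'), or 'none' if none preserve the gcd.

Answer: B D

Derivation:
Old gcd = 2; gcd of others (without N[0]) = 2
New gcd for candidate v: gcd(2, v). Preserves old gcd iff gcd(2, v) = 2.
  Option A: v=3, gcd(2,3)=1 -> changes
  Option B: v=26, gcd(2,26)=2 -> preserves
  Option C: v=67, gcd(2,67)=1 -> changes
  Option D: v=6, gcd(2,6)=2 -> preserves
  Option E: v=77, gcd(2,77)=1 -> changes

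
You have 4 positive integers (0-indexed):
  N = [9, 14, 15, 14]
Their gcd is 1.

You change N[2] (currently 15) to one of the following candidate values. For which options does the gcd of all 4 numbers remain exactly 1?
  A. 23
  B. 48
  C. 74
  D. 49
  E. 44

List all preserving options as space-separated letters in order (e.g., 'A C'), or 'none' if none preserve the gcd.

Old gcd = 1; gcd of others (without N[2]) = 1
New gcd for candidate v: gcd(1, v). Preserves old gcd iff gcd(1, v) = 1.
  Option A: v=23, gcd(1,23)=1 -> preserves
  Option B: v=48, gcd(1,48)=1 -> preserves
  Option C: v=74, gcd(1,74)=1 -> preserves
  Option D: v=49, gcd(1,49)=1 -> preserves
  Option E: v=44, gcd(1,44)=1 -> preserves

Answer: A B C D E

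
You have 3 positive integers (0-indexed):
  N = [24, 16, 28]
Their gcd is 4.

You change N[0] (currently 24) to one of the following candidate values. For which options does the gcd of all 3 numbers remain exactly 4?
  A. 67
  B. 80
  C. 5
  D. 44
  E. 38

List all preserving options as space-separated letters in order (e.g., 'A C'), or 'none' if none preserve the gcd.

Answer: B D

Derivation:
Old gcd = 4; gcd of others (without N[0]) = 4
New gcd for candidate v: gcd(4, v). Preserves old gcd iff gcd(4, v) = 4.
  Option A: v=67, gcd(4,67)=1 -> changes
  Option B: v=80, gcd(4,80)=4 -> preserves
  Option C: v=5, gcd(4,5)=1 -> changes
  Option D: v=44, gcd(4,44)=4 -> preserves
  Option E: v=38, gcd(4,38)=2 -> changes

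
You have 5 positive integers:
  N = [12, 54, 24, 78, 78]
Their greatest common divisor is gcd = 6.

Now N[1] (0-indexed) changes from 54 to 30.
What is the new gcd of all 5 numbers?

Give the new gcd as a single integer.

Numbers: [12, 54, 24, 78, 78], gcd = 6
Change: index 1, 54 -> 30
gcd of the OTHER numbers (without index 1): gcd([12, 24, 78, 78]) = 6
New gcd = gcd(g_others, new_val) = gcd(6, 30) = 6

Answer: 6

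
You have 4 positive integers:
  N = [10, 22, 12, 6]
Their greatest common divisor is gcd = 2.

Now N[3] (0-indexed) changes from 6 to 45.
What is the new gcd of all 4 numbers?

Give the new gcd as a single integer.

Numbers: [10, 22, 12, 6], gcd = 2
Change: index 3, 6 -> 45
gcd of the OTHER numbers (without index 3): gcd([10, 22, 12]) = 2
New gcd = gcd(g_others, new_val) = gcd(2, 45) = 1

Answer: 1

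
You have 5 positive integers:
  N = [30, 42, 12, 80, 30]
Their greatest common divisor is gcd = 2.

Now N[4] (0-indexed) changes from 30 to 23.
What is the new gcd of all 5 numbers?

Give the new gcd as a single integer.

Numbers: [30, 42, 12, 80, 30], gcd = 2
Change: index 4, 30 -> 23
gcd of the OTHER numbers (without index 4): gcd([30, 42, 12, 80]) = 2
New gcd = gcd(g_others, new_val) = gcd(2, 23) = 1

Answer: 1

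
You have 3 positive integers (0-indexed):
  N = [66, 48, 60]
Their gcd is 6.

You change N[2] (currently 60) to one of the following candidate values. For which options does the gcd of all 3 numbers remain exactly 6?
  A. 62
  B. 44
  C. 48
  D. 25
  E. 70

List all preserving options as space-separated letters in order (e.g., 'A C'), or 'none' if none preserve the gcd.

Answer: C

Derivation:
Old gcd = 6; gcd of others (without N[2]) = 6
New gcd for candidate v: gcd(6, v). Preserves old gcd iff gcd(6, v) = 6.
  Option A: v=62, gcd(6,62)=2 -> changes
  Option B: v=44, gcd(6,44)=2 -> changes
  Option C: v=48, gcd(6,48)=6 -> preserves
  Option D: v=25, gcd(6,25)=1 -> changes
  Option E: v=70, gcd(6,70)=2 -> changes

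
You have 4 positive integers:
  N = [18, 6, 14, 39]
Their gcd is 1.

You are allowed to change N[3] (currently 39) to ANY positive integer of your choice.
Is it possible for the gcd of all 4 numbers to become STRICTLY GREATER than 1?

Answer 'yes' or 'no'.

Answer: yes

Derivation:
Current gcd = 1
gcd of all OTHER numbers (without N[3]=39): gcd([18, 6, 14]) = 2
The new gcd after any change is gcd(2, new_value).
This can be at most 2.
Since 2 > old gcd 1, the gcd CAN increase (e.g., set N[3] = 2).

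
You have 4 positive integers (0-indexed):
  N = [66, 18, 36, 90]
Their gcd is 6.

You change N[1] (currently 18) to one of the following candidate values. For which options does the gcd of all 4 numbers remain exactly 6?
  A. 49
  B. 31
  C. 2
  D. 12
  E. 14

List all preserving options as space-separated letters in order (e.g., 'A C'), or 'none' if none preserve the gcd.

Old gcd = 6; gcd of others (without N[1]) = 6
New gcd for candidate v: gcd(6, v). Preserves old gcd iff gcd(6, v) = 6.
  Option A: v=49, gcd(6,49)=1 -> changes
  Option B: v=31, gcd(6,31)=1 -> changes
  Option C: v=2, gcd(6,2)=2 -> changes
  Option D: v=12, gcd(6,12)=6 -> preserves
  Option E: v=14, gcd(6,14)=2 -> changes

Answer: D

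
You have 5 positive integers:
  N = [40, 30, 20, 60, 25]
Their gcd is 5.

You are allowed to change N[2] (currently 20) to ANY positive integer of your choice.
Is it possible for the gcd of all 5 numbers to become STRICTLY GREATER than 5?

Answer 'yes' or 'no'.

Current gcd = 5
gcd of all OTHER numbers (without N[2]=20): gcd([40, 30, 60, 25]) = 5
The new gcd after any change is gcd(5, new_value).
This can be at most 5.
Since 5 = old gcd 5, the gcd can only stay the same or decrease.

Answer: no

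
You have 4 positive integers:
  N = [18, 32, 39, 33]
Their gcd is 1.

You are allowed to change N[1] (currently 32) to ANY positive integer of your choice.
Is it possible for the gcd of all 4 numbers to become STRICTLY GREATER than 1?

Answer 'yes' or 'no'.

Answer: yes

Derivation:
Current gcd = 1
gcd of all OTHER numbers (without N[1]=32): gcd([18, 39, 33]) = 3
The new gcd after any change is gcd(3, new_value).
This can be at most 3.
Since 3 > old gcd 1, the gcd CAN increase (e.g., set N[1] = 3).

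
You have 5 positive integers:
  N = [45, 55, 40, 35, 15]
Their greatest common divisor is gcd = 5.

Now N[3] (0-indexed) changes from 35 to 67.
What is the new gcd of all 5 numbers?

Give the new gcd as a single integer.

Numbers: [45, 55, 40, 35, 15], gcd = 5
Change: index 3, 35 -> 67
gcd of the OTHER numbers (without index 3): gcd([45, 55, 40, 15]) = 5
New gcd = gcd(g_others, new_val) = gcd(5, 67) = 1

Answer: 1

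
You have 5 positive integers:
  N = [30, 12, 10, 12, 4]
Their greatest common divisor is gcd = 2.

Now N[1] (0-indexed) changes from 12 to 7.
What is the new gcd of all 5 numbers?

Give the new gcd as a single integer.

Numbers: [30, 12, 10, 12, 4], gcd = 2
Change: index 1, 12 -> 7
gcd of the OTHER numbers (without index 1): gcd([30, 10, 12, 4]) = 2
New gcd = gcd(g_others, new_val) = gcd(2, 7) = 1

Answer: 1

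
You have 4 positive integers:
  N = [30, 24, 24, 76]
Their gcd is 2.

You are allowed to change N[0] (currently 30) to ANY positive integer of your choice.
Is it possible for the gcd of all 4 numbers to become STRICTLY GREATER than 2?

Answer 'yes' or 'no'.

Current gcd = 2
gcd of all OTHER numbers (without N[0]=30): gcd([24, 24, 76]) = 4
The new gcd after any change is gcd(4, new_value).
This can be at most 4.
Since 4 > old gcd 2, the gcd CAN increase (e.g., set N[0] = 4).

Answer: yes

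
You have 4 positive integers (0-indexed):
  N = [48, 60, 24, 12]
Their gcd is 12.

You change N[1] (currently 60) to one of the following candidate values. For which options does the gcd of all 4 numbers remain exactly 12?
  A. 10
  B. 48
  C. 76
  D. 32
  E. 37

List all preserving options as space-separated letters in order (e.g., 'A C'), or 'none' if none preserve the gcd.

Old gcd = 12; gcd of others (without N[1]) = 12
New gcd for candidate v: gcd(12, v). Preserves old gcd iff gcd(12, v) = 12.
  Option A: v=10, gcd(12,10)=2 -> changes
  Option B: v=48, gcd(12,48)=12 -> preserves
  Option C: v=76, gcd(12,76)=4 -> changes
  Option D: v=32, gcd(12,32)=4 -> changes
  Option E: v=37, gcd(12,37)=1 -> changes

Answer: B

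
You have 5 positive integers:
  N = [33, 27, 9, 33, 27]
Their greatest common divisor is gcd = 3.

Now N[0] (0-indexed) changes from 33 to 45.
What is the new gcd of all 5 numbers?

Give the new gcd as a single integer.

Numbers: [33, 27, 9, 33, 27], gcd = 3
Change: index 0, 33 -> 45
gcd of the OTHER numbers (without index 0): gcd([27, 9, 33, 27]) = 3
New gcd = gcd(g_others, new_val) = gcd(3, 45) = 3

Answer: 3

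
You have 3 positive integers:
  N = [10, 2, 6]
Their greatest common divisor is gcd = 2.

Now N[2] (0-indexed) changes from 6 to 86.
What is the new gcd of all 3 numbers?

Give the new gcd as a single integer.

Answer: 2

Derivation:
Numbers: [10, 2, 6], gcd = 2
Change: index 2, 6 -> 86
gcd of the OTHER numbers (without index 2): gcd([10, 2]) = 2
New gcd = gcd(g_others, new_val) = gcd(2, 86) = 2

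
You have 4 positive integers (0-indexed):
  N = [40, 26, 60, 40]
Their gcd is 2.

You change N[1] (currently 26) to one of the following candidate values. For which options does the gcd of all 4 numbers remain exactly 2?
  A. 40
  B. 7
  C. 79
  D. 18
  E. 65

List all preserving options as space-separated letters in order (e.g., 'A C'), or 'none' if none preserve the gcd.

Answer: D

Derivation:
Old gcd = 2; gcd of others (without N[1]) = 20
New gcd for candidate v: gcd(20, v). Preserves old gcd iff gcd(20, v) = 2.
  Option A: v=40, gcd(20,40)=20 -> changes
  Option B: v=7, gcd(20,7)=1 -> changes
  Option C: v=79, gcd(20,79)=1 -> changes
  Option D: v=18, gcd(20,18)=2 -> preserves
  Option E: v=65, gcd(20,65)=5 -> changes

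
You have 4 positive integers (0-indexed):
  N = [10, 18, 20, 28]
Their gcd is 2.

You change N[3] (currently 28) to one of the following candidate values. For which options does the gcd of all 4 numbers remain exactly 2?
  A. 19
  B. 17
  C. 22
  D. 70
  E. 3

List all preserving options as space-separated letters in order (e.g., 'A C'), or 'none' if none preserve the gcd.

Answer: C D

Derivation:
Old gcd = 2; gcd of others (without N[3]) = 2
New gcd for candidate v: gcd(2, v). Preserves old gcd iff gcd(2, v) = 2.
  Option A: v=19, gcd(2,19)=1 -> changes
  Option B: v=17, gcd(2,17)=1 -> changes
  Option C: v=22, gcd(2,22)=2 -> preserves
  Option D: v=70, gcd(2,70)=2 -> preserves
  Option E: v=3, gcd(2,3)=1 -> changes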